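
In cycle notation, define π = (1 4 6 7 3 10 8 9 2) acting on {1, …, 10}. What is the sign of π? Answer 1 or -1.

The cycle lengths are 9, 1.
A cycle of length ℓ contributes ℓ−1 transpositions, so π is a product of 8 transpositions — even.

1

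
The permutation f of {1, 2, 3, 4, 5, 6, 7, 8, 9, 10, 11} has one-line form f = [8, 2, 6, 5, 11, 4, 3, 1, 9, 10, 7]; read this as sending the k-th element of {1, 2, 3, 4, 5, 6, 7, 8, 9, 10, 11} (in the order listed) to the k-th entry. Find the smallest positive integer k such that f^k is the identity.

The disjoint-cycle form of f has cycle lengths 6, 2, 1, 1, 1.
The order of f is the least common multiple of its cycle lengths: lcm(6, 2) = 6.

6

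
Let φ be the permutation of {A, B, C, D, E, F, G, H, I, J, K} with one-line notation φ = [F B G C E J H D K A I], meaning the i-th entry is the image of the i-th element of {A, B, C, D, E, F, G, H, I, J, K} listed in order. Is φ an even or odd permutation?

even

In disjoint-cycle form the cycle lengths are 4, 3, 2, 1, 1.
A cycle of length ℓ contributes ℓ−1 transpositions, so φ is a product of 3 + 2 + 1 = 6 transpositions — even.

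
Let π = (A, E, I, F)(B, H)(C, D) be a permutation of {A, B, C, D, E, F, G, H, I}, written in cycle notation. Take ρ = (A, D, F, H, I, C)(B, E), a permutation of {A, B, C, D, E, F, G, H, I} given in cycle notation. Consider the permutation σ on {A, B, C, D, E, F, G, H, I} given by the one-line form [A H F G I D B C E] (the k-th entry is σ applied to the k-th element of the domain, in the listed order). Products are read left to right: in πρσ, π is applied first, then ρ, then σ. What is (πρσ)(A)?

H

(πρσ)(A) = σ(ρ(π(A))). π(A) = E, then ρ(E) = B, then σ(B) = H, so the result is H.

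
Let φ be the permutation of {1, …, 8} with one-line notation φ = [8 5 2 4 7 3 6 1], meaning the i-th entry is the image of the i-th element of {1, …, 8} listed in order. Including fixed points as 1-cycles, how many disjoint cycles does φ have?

The cycle decomposition is (1, 8)(2, 5, 7, 6, 3)(4), which has 3 cycles (counting 1-cycles).

3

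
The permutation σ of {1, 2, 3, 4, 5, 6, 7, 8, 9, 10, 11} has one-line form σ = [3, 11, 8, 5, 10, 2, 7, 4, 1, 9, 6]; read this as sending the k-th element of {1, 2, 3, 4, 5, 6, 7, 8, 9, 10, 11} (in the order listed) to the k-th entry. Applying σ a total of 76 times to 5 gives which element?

4

Tracing 5 → 10 → … returns to 5 after 7 steps, so 5 lies in a 7-cycle (1 3 8 4 5 10 9).
On a 7-cycle, σ^7 is the identity, so σ^76 = σ^6 there (76 ≡ 6 mod 7).
Advancing 6 steps from 5: 5 → 10 → 9 → 1 → 3 → 8 → 4.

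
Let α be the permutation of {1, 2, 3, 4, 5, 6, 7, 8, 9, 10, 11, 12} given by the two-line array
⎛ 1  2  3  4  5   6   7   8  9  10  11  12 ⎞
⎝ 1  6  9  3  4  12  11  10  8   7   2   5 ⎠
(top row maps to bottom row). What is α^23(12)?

5

Tracing 12 → 5 → … returns to 12 after 11 steps, so 12 lies in an 11-cycle (2 6 12 5 4 3 9 8 10 7 11).
On an 11-cycle, α^11 is the identity, so α^23 = α^1 there (23 ≡ 1 mod 11).
Stepping 1 place around the cycle: 12 → 5.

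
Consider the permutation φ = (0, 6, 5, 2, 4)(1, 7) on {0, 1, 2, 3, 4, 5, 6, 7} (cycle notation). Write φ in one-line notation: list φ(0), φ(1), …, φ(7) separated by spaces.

6 7 4 3 0 2 5 1

Reading each image from the cycles: 0↦6, 1↦7, 2↦4, 3↦3, 4↦0, 5↦2, 6↦5, 7↦1.
So the one-line form is 6 7 4 3 0 2 5 1.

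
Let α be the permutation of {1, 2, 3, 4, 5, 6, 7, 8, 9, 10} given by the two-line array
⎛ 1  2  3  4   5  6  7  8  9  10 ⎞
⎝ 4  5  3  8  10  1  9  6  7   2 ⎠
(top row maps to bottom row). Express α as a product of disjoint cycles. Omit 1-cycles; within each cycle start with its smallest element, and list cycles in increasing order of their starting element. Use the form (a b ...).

Iterating α from 1 gives 1 → 4 → 8 → 6 → 1; that is the 4-cycle (1 4 8 6).
Repeating from the next unused element and collecting all non-trivial cycles gives (1 4 8 6)(2 5 10)(7 9).

(1 4 8 6)(2 5 10)(7 9)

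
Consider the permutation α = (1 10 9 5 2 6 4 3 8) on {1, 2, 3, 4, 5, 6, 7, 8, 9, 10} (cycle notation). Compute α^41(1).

1 lies in the 9-cycle (1 10 9 5 2 6 4 3 8).
Powers repeat with period 9 on this cycle, and 41 mod 9 = 5, so α^41(1) = α^5(1).
Advancing 5 steps from 1: 1 → 10 → 9 → 5 → 2 → 6.

6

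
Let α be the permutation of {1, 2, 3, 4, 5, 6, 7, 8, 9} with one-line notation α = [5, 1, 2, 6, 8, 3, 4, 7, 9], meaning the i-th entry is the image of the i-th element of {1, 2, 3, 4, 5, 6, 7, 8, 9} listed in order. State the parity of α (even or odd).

In disjoint-cycle form the cycle lengths are 8, 1.
A cycle of length ℓ contributes ℓ−1 transpositions, so α is a product of 7 transpositions — odd.

odd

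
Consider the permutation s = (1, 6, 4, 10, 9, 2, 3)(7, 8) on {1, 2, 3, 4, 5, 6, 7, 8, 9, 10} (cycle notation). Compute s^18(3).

10

3 lies in the 7-cycle (1, 6, 4, 10, 9, 2, 3).
Powers repeat with period 7 on this cycle, and 18 mod 7 = 4, so s^18(3) = s^4(3).
Advancing 4 steps from 3: 3 → 1 → 6 → 4 → 10.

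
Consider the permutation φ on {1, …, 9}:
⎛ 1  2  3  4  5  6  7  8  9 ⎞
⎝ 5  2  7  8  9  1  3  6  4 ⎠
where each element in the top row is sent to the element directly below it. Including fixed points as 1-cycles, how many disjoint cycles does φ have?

3

The cycle decomposition is (1 5 9 4 8 6)(2)(3 7), which has 3 cycles (counting 1-cycles).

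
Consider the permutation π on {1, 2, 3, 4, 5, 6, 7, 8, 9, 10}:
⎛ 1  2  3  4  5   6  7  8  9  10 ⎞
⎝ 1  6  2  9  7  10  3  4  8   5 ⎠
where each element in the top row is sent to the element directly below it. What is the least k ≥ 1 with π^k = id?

6

The disjoint-cycle form of π has cycle lengths 6, 3, 1.
Since disjoint cycles commute, ord(π) = lcm(6, 3) = 6.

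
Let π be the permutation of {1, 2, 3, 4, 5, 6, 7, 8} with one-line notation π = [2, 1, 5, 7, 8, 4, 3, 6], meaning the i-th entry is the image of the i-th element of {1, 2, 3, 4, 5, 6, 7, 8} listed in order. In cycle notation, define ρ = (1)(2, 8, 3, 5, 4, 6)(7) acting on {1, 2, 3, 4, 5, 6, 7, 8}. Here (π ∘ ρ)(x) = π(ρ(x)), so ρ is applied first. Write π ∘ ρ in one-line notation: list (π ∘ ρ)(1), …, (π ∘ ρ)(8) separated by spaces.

For each element, apply ρ then π: 1 → 1 → 2; 2 → 8 → 6; 3 → 5 → 8; 4 → 6 → 4; 5 → 4 → 7; 6 → 2 → 1; 7 → 7 → 3; 8 → 3 → 5.
Collecting the images, π ∘ ρ = [2 6 8 4 7 1 3 5].

2 6 8 4 7 1 3 5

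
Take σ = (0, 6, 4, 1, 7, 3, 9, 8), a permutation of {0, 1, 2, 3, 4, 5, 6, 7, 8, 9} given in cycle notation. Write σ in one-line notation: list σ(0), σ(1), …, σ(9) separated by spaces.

6 7 2 9 1 5 4 3 0 8

Reading each image from the cycles: 0↦6, 1↦7, 2↦2, 3↦9, 4↦1, 5↦5, 6↦4, 7↦3, 8↦0, 9↦8.
So the one-line form is 6 7 2 9 1 5 4 3 0 8.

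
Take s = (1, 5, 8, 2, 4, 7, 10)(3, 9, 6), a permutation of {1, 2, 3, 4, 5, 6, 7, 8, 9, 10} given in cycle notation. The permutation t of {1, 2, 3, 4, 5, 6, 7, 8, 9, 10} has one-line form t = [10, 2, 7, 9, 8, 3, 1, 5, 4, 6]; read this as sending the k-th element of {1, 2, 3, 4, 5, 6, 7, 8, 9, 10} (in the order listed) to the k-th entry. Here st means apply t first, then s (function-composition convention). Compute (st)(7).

5

(st)(7) = s(t(7)). t(7) = 1, then s(1) = 5. So (st)(7) = 5.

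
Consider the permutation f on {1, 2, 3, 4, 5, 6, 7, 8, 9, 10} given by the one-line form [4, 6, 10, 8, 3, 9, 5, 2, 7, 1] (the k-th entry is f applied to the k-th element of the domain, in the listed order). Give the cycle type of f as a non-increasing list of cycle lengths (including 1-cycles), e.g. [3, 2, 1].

[10]

The disjoint cycles are (1 4 8 2 6 9 7 5 3 10), with lengths 10 in non-increasing order.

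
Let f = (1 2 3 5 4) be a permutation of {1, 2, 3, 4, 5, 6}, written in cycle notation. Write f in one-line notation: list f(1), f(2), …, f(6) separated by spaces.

2 3 5 1 4 6

Image by image: 1↦2, 2↦3, 3↦5, 4↦1, 5↦4, 6↦6.
Listing these in domain order gives 2 3 5 1 4 6.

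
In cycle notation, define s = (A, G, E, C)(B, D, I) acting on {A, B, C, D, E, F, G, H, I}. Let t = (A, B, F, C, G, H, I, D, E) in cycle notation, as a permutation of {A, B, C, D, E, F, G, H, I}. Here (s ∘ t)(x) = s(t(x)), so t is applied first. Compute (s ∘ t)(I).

I

(s ∘ t)(I) = s(t(I)). t(I) = D, then s(D) = I. So (s ∘ t)(I) = I.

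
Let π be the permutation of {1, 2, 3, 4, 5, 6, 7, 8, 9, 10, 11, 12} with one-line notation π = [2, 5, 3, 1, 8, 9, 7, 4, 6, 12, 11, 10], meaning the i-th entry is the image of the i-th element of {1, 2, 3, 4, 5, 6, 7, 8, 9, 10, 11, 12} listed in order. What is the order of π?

10

Decomposing into disjoint cycles gives cycle lengths 5, 2, 2, 1, 1, 1.
The order is lcm(5, 2, 2) = 10.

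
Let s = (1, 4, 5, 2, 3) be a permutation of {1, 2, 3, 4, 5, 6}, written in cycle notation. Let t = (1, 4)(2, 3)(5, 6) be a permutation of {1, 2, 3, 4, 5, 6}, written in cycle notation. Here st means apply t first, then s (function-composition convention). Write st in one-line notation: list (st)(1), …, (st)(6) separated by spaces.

5 1 3 4 6 2

(st)(x) = s(t(x)). Computing each image: s(t(1)) = s(4) = 5, s(t(2)) = s(3) = 1, s(t(3)) = s(2) = 3, s(t(4)) = s(1) = 4, s(t(5)) = s(6) = 6, s(t(6)) = s(5) = 2.
Hence st = [5 1 3 4 6 2].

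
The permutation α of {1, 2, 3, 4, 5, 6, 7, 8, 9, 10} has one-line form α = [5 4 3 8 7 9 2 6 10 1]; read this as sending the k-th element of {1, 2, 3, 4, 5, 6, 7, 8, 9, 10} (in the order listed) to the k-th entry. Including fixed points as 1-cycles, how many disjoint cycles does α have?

The cycle decomposition is (1 5 7 2 4 8 6 9 10)(3), which has 2 cycles (counting 1-cycles).

2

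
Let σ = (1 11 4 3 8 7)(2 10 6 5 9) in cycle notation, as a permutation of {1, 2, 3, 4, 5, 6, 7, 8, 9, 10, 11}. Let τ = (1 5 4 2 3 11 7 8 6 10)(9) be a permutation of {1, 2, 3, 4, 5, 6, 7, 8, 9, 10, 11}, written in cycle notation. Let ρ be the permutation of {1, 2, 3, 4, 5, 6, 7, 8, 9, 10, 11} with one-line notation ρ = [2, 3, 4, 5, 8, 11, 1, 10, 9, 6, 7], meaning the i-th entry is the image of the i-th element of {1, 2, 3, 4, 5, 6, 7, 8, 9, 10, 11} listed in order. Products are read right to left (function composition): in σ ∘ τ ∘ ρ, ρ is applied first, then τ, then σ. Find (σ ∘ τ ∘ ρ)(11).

Chase 11: ρ(11) = 7; τ(7) = 8; σ(8) = 7. Hence (σ ∘ τ ∘ ρ)(11) = 7.

7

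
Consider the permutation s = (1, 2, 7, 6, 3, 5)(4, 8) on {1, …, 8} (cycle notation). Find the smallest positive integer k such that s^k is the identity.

6

The cycle type of s is (6, 2).
The order is lcm(6, 2) = 6.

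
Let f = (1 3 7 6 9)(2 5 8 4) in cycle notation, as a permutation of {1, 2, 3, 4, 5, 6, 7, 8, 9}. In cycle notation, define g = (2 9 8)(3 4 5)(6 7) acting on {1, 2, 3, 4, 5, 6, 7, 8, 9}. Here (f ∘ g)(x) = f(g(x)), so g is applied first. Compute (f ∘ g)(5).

7

(f ∘ g)(5) = f(g(5)). g(5) = 3, then f(3) = 7. So (f ∘ g)(5) = 7.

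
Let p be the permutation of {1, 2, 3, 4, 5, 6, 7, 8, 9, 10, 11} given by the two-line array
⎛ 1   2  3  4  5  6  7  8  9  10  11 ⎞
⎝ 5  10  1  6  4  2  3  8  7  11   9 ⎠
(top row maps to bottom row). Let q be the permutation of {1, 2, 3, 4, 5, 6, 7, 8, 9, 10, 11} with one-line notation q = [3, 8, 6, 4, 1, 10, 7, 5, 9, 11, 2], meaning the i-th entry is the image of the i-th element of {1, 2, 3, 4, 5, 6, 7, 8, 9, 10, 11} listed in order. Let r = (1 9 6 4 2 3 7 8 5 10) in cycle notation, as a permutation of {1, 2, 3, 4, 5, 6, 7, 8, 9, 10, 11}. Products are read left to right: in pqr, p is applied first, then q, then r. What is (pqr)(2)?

11

(pqr)(2) = r(q(p(2))). p(2) = 10, then q(10) = 11, then r(11) = 11, so the result is 11.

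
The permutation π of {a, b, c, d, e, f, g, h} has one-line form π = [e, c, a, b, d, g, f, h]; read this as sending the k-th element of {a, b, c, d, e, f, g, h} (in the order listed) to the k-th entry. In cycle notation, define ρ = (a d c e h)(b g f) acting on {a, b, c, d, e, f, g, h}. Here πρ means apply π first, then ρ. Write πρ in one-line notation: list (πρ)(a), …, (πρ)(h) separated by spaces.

h e d g c f b a

(πρ)(x) = ρ(π(x)). Computing each image: ρ(π(a)) = ρ(e) = h, ρ(π(b)) = ρ(c) = e, ρ(π(c)) = ρ(a) = d, ρ(π(d)) = ρ(b) = g, ρ(π(e)) = ρ(d) = c, ρ(π(f)) = ρ(g) = f, ρ(π(g)) = ρ(f) = b, ρ(π(h)) = ρ(h) = a.
Hence πρ = [h e d g c f b a].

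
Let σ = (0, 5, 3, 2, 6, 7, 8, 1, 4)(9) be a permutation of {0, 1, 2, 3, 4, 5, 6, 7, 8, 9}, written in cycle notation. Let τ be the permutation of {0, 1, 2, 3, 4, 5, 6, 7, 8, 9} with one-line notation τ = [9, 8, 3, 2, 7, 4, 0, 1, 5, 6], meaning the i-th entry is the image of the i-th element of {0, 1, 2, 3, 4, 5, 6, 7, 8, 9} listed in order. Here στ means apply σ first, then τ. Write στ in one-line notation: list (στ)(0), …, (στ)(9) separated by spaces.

4 7 0 3 9 2 1 5 8 6

(στ)(x) = τ(σ(x)). Computing each image: τ(σ(0)) = τ(5) = 4, τ(σ(1)) = τ(4) = 7, τ(σ(2)) = τ(6) = 0, τ(σ(3)) = τ(2) = 3, τ(σ(4)) = τ(0) = 9, τ(σ(5)) = τ(3) = 2, τ(σ(6)) = τ(7) = 1, τ(σ(7)) = τ(8) = 5, τ(σ(8)) = τ(1) = 8, τ(σ(9)) = τ(9) = 6.
Hence στ = [4 7 0 3 9 2 1 5 8 6].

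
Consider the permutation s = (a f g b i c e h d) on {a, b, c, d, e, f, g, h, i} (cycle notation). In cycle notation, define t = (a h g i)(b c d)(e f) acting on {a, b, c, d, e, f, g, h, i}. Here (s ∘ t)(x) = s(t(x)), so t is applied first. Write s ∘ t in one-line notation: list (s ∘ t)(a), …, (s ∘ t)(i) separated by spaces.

d e a i g h c b f

For each element, apply t then s: a → h → d; b → c → e; c → d → a; d → b → i; e → f → g; f → e → h; g → i → c; h → g → b; i → a → f.
So s ∘ t in one-line form is d e a i g h c b f.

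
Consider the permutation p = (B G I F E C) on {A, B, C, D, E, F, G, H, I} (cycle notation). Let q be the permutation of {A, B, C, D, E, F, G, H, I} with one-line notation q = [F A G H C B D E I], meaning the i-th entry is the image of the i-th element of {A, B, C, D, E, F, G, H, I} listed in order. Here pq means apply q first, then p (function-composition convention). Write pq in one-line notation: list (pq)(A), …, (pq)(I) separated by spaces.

E A I H B G D C F

(pq)(x) = p(q(x)). Computing each image: p(q(A)) = p(F) = E, p(q(B)) = p(A) = A, p(q(C)) = p(G) = I, p(q(D)) = p(H) = H, p(q(E)) = p(C) = B, p(q(F)) = p(B) = G, p(q(G)) = p(D) = D, p(q(H)) = p(E) = C, p(q(I)) = p(I) = F.
Hence pq = [E A I H B G D C F].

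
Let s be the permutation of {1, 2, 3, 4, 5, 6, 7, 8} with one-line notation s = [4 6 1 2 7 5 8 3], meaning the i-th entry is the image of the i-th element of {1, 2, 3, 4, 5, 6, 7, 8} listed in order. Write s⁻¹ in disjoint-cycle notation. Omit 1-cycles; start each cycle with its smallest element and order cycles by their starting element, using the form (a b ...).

(1 3 8 7 5 6 2 4)

First write s in disjoint cycles: (1 4 2 6 5 7 8 3).
The inverse reverses every cycle; in canonical form, s⁻¹ = (1 3 8 7 5 6 2 4).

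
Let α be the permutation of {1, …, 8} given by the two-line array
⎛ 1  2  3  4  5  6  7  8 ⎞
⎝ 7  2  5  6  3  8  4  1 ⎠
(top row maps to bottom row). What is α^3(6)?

Tracing 6 → 8 → … returns to 6 after 5 steps, so 6 lies in a 5-cycle (1 7 4 6 8).
Advancing 3 steps from 6: 6 → 8 → 1 → 7.

7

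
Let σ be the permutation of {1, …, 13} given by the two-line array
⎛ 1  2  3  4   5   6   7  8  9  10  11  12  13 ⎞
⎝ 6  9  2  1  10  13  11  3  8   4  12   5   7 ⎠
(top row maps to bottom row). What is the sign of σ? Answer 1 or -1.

In disjoint-cycle form the cycle lengths are 9, 4.
A cycle is odd iff its length is even; σ has 1 even-length cycle, so sgn(σ) = (−1)^1 and σ is odd.

-1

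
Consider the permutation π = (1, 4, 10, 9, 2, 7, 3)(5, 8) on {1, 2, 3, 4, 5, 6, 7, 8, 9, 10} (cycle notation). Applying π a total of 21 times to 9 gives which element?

9

9 lies in the 7-cycle (1, 4, 10, 9, 2, 7, 3).
Powers repeat with period 7 on this cycle, and 21 mod 7 = 0, so π^21(9) = π^0(9).
So π^21(9) = 9.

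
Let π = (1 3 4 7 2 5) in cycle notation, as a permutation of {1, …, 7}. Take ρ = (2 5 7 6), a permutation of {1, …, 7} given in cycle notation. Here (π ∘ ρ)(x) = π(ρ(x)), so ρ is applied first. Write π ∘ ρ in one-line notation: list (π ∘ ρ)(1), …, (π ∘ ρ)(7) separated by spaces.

Chase each element through ρ then π: 1 → 1 → 3; 2 → 5 → 1; 3 → 3 → 4; 4 → 4 → 7; 5 → 7 → 2; 6 → 2 → 5; 7 → 6 → 6.
Collecting the images, π ∘ ρ = [3 1 4 7 2 5 6].

3 1 4 7 2 5 6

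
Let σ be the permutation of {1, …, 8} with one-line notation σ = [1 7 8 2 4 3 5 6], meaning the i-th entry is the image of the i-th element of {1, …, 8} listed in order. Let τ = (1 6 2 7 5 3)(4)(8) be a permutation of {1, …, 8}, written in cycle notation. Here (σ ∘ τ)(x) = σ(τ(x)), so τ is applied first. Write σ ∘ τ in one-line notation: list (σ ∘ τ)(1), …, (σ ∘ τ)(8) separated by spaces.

3 5 1 2 8 7 4 6

Chase each element through τ then σ: 1 → 6 → 3; 2 → 7 → 5; 3 → 1 → 1; 4 → 4 → 2; 5 → 3 → 8; 6 → 2 → 7; 7 → 5 → 4; 8 → 8 → 6.
So σ ∘ τ in one-line form is 3 5 1 2 8 7 4 6.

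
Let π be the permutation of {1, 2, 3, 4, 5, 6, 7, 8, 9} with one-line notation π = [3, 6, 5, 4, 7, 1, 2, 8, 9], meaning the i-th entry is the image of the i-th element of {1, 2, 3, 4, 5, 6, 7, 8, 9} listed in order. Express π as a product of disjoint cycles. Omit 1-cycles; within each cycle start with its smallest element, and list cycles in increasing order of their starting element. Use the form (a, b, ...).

(1, 3, 5, 7, 2, 6)

Iterating π from 1 gives 1 → 3 → 5 → 7 → 2 → 6 → 1; that is the 6-cycle (1, 3, 5, 7, 2, 6).
Continuing from each remaining unvisited element yields (1, 3, 5, 7, 2, 6).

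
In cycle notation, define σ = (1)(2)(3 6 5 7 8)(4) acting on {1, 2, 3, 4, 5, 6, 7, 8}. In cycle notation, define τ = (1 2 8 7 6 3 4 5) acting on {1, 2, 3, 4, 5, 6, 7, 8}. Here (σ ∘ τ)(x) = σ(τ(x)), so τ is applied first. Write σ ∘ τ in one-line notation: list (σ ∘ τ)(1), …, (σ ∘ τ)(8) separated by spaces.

2 3 4 7 1 6 5 8

(σ ∘ τ)(x) = σ(τ(x)). Computing each image: σ(τ(1)) = σ(2) = 2, σ(τ(2)) = σ(8) = 3, σ(τ(3)) = σ(4) = 4, σ(τ(4)) = σ(5) = 7, σ(τ(5)) = σ(1) = 1, σ(τ(6)) = σ(3) = 6, σ(τ(7)) = σ(6) = 5, σ(τ(8)) = σ(7) = 8.
Hence σ ∘ τ = [2 3 4 7 1 6 5 8].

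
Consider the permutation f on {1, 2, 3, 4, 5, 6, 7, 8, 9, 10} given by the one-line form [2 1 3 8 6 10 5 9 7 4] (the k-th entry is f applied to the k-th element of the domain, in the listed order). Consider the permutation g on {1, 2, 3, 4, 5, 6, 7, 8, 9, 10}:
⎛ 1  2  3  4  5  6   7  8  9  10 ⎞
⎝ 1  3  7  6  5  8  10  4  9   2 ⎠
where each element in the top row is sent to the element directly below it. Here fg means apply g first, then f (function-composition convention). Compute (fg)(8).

First apply g: g(8) = 4, then f(4) = 8. Thus (fg)(8) = 8.

8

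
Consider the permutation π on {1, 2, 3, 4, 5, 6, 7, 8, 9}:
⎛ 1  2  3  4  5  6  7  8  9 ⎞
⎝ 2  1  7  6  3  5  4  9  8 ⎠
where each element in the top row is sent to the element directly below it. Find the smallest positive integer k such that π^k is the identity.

10

Writing π as disjoint cycles, the cycle lengths are 5, 2, 2.
The order is lcm(5, 2, 2) = 10.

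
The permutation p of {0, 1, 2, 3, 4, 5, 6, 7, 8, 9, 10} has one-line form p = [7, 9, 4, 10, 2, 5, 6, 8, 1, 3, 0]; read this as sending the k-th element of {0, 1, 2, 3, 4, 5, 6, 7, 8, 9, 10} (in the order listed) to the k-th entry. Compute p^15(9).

3

Tracing 9 → 3 → … returns to 9 after 7 steps, so 9 lies in a 7-cycle (0, 7, 8, 1, 9, 3, 10).
Since the cycle has length 7, p^15 acts on it the same as p^1 (15 mod 7 = 1).
Stepping 1 place around the cycle: 9 → 3.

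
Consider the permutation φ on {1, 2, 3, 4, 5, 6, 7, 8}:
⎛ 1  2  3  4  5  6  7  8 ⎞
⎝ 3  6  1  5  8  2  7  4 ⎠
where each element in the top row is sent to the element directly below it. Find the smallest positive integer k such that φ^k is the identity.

The disjoint-cycle form of φ has cycle lengths 3, 2, 2, 1.
The order is lcm(3, 2, 2) = 6.

6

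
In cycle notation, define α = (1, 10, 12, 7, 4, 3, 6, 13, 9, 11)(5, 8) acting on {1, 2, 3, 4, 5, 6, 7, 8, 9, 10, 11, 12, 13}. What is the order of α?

10

The cycle type of α is (10, 2, 1).
Since disjoint cycles commute, ord(α) = lcm(10, 2) = 10.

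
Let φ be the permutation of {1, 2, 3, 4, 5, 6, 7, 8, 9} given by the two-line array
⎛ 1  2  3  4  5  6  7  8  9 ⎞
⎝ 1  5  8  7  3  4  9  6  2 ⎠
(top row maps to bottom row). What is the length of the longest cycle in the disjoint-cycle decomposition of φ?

Decomposing into disjoint cycles gives (2 5 3 8 6 4 7 9); the longest has length 8.

8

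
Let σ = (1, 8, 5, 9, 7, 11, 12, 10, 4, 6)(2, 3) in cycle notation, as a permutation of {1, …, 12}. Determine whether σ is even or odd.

The cycle lengths are 10, 2.
A cycle is odd iff its length is even; σ has 2 even-length cycles, so sgn(σ) = (−1)^2 and σ is even.

even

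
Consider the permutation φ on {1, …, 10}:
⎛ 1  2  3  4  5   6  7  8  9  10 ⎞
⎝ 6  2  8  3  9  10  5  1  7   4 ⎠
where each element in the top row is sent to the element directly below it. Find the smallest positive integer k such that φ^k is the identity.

Decomposing into disjoint cycles gives cycle lengths 6, 3, 1.
Since disjoint cycles commute, ord(φ) = lcm(6, 3) = 6.

6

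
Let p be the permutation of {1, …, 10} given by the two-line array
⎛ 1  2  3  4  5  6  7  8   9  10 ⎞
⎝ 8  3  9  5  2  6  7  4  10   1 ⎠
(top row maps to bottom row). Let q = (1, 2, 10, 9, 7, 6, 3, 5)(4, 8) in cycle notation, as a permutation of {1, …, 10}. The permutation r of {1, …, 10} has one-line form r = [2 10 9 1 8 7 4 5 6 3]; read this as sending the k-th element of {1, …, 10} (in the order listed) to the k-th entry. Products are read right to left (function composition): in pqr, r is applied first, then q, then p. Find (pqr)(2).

10

Chase 2: r(2) = 10; q(10) = 9; p(9) = 10. Hence (pqr)(2) = 10.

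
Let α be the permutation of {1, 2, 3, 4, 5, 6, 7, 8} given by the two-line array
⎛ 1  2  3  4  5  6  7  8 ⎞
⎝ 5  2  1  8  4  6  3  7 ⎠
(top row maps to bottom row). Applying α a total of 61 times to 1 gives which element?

Tracing 1 → 5 → … returns to 1 after 6 steps, so 1 lies in a 6-cycle (1 5 4 8 7 3).
Since the cycle has length 6, α^61 acts on it the same as α^1 (61 mod 6 = 1).
Stepping 1 place around the cycle: 1 → 5.

5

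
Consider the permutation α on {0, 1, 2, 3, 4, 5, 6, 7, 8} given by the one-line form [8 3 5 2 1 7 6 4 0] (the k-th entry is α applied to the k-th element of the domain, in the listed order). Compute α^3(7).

3

Tracing 7 → 4 → … returns to 7 after 6 steps, so 7 lies in a 6-cycle (1 3 2 5 7 4).
Stepping 3 places around the cycle: 7 → 4 → 1 → 3.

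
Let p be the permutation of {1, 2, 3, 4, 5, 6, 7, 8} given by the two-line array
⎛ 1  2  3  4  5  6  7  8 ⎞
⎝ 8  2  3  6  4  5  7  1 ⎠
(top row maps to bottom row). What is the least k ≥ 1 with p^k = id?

The disjoint-cycle form of p has cycle lengths 3, 2, 1, 1, 1.
Since disjoint cycles commute, ord(p) = lcm(3, 2) = 6.

6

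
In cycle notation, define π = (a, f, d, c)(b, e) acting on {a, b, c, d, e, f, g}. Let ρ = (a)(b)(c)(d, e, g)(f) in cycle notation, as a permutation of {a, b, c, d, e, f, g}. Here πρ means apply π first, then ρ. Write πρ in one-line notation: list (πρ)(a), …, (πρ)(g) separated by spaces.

For each element, apply π then ρ: a → f → f; b → e → g; c → a → a; d → c → c; e → b → b; f → d → e; g → g → d.
So πρ in one-line form is f g a c b e d.

f g a c b e d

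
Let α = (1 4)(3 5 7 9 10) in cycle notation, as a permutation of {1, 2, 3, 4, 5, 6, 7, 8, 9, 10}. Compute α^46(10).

3

10 lies in the 5-cycle (3 5 7 9 10).
Since the cycle has length 5, α^46 acts on it the same as α^1 (46 mod 5 = 1).
Advancing 1 step from 10: 10 → 3.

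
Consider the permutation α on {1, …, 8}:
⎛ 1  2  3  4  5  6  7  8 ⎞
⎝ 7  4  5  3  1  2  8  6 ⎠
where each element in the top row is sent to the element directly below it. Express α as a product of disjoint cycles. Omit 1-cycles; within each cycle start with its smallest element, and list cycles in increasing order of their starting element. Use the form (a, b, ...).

(1, 7, 8, 6, 2, 4, 3, 5)

From 1: 1 → 7 → 8 → 6 → 2 → 4 → 3 → 5 → 1, closing the cycle (1, 7, 8, 6, 2, 4, 3, 5).
Continuing from each remaining unvisited element yields (1, 7, 8, 6, 2, 4, 3, 5).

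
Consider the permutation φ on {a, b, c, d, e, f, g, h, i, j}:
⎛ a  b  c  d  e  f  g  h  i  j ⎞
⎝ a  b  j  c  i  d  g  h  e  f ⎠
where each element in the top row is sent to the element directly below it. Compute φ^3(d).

f

Tracing d → c → … returns to d after 4 steps, so d lies in a 4-cycle (c j f d).
Stepping 3 places around the cycle: d → c → j → f.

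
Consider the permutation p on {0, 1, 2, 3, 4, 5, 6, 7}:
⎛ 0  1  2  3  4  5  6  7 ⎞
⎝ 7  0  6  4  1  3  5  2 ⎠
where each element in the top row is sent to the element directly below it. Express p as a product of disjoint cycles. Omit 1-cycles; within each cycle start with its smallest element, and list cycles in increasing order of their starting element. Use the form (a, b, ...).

Iterating p from 0 gives 0 → 7 → 2 → 6 → 5 → 3 → 4 → 1 → 0; that is the 8-cycle (0, 7, 2, 6, 5, 3, 4, 1).
Repeating from the next unused element and collecting all non-trivial cycles gives (0, 7, 2, 6, 5, 3, 4, 1).

(0, 7, 2, 6, 5, 3, 4, 1)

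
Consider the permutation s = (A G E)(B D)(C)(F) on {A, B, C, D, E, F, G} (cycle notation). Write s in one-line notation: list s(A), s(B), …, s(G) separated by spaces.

Image by image: A↦G, B↦D, C↦C, D↦B, E↦A, F↦F, G↦E.
Listing these in domain order gives G D C B A F E.

G D C B A F E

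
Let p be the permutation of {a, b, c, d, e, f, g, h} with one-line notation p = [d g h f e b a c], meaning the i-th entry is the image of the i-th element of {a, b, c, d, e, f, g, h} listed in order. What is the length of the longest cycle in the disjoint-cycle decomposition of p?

Decomposing into disjoint cycles gives (a d f b g)(c h); the longest has length 5.

5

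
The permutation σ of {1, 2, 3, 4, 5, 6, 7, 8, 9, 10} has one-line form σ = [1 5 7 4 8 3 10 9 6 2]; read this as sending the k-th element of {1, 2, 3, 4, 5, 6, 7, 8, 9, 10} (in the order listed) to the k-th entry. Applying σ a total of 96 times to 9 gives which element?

9

Tracing 9 → 6 → … returns to 9 after 8 steps, so 9 lies in an 8-cycle (2 5 8 9 6 3 7 10).
Since the cycle has length 8, σ^96 acts on it the same as σ^0 (96 mod 8 = 0).
So σ^96(9) = 9.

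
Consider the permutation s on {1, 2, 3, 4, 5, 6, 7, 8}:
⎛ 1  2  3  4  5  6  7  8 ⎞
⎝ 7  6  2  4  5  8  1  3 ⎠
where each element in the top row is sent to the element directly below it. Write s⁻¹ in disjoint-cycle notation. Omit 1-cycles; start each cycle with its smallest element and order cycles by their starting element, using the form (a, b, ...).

The cycle decomposition of s is (1, 7)(2, 6, 8, 3).
Reversing each cycle (and rotating so the smallest element leads) gives s⁻¹ = (1, 7)(2, 3, 8, 6).

(1, 7)(2, 3, 8, 6)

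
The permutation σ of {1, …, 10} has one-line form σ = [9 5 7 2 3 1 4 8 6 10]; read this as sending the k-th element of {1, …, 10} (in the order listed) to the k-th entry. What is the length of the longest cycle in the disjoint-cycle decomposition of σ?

Decomposing into disjoint cycles gives (1, 9, 6)(2, 5, 3, 7, 4); the longest has length 5.

5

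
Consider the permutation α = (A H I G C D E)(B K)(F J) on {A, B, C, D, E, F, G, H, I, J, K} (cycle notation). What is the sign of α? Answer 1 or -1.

The cycle lengths are 7, 2, 2.
A cycle of length ℓ contributes ℓ−1 transpositions, so α is a product of 6 + 1 + 1 = 8 transpositions — even.

1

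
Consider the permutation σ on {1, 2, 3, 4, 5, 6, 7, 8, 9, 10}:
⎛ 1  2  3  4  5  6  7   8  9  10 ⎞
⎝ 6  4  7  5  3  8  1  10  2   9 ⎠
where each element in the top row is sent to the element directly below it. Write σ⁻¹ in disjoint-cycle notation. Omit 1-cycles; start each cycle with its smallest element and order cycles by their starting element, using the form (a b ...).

First write σ in disjoint cycles: (1 6 8 10 9 2 4 5 3 7).
Reversing each cycle (and rotating so the smallest element leads) gives σ⁻¹ = (1 7 3 5 4 2 9 10 8 6).

(1 7 3 5 4 2 9 10 8 6)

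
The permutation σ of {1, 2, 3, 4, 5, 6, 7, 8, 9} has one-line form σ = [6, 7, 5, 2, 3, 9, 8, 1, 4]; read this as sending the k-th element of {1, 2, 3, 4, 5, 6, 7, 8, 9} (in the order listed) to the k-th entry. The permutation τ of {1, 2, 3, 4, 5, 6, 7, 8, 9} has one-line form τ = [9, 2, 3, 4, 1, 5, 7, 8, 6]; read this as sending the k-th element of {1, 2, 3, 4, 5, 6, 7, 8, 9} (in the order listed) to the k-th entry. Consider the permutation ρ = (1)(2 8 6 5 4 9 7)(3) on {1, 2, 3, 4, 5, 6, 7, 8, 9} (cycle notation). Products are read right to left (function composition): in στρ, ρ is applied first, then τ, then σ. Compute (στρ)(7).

Chase 7: ρ(7) = 2; τ(2) = 2; σ(2) = 7. Hence (στρ)(7) = 7.

7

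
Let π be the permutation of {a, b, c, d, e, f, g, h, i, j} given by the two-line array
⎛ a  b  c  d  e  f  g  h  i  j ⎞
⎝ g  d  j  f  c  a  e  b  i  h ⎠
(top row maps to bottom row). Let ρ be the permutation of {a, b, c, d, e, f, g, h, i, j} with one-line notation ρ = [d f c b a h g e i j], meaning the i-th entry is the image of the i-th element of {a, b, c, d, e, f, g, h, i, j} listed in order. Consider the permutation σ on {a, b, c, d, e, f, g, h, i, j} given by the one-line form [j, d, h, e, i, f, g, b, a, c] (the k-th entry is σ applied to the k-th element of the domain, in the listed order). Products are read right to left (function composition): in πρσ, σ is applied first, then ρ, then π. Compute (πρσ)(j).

Chase j: σ(j) = c; ρ(c) = c; π(c) = j. Hence (πρσ)(j) = j.

j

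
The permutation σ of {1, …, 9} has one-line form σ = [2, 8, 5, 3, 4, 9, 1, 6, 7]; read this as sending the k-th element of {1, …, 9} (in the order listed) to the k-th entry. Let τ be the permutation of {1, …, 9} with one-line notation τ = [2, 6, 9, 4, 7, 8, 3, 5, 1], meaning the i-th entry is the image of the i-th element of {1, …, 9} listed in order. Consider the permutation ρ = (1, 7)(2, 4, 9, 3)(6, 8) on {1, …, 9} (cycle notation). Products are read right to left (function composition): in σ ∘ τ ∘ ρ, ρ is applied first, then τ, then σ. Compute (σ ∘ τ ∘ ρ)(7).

8

Chase 7: ρ(7) = 1; τ(1) = 2; σ(2) = 8. Hence (σ ∘ τ ∘ ρ)(7) = 8.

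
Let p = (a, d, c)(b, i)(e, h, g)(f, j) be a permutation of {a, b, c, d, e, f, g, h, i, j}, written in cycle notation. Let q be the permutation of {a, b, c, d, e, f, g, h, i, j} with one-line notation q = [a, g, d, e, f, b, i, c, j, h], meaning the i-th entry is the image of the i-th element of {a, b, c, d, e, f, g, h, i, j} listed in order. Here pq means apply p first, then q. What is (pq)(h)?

i

(pq)(h) = q(p(h)). p(h) = g, then q(g) = i. So (pq)(h) = i.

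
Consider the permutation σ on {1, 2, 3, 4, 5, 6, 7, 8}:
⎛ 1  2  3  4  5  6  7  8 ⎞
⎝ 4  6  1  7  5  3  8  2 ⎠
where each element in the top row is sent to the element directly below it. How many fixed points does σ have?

The fixed points (elements with σ(x) = x) are {5}, so there is 1.

1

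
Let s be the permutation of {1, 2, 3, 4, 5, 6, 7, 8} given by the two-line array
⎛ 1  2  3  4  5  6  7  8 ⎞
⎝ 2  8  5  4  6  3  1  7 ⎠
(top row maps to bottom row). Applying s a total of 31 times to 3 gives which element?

Tracing 3 → 5 → … returns to 3 after 3 steps, so 3 lies in a 3-cycle (3, 5, 6).
Powers repeat with period 3 on this cycle, and 31 mod 3 = 1, so s^31(3) = s^1(3).
Stepping 1 place around the cycle: 3 → 5.

5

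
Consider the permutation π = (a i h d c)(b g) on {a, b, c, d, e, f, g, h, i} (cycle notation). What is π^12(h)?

h lies in the 5-cycle (a i h d c).
On a 5-cycle, π^5 is the identity, so π^12 = π^2 there (12 ≡ 2 mod 5).
Advancing 2 steps from h: h → d → c.

c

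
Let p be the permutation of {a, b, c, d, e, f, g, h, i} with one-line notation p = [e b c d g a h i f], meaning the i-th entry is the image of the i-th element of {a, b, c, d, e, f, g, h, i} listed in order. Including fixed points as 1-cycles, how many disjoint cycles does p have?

4

The cycle decomposition is (a e g h i f)(b)(c)(d), which has 4 cycles (counting 1-cycles).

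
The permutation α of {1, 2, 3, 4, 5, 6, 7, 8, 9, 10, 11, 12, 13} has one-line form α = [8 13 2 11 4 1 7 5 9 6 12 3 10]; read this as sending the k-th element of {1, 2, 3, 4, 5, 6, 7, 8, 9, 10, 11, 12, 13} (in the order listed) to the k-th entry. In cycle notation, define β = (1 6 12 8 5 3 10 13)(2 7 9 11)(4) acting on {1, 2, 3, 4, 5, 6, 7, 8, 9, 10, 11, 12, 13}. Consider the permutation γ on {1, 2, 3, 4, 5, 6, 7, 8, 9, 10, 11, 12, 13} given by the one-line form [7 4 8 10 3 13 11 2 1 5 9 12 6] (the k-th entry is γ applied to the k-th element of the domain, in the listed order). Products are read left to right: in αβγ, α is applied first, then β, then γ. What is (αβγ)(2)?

7

Chase 2: α(2) = 13; β(13) = 1; γ(1) = 7. Hence (αβγ)(2) = 7.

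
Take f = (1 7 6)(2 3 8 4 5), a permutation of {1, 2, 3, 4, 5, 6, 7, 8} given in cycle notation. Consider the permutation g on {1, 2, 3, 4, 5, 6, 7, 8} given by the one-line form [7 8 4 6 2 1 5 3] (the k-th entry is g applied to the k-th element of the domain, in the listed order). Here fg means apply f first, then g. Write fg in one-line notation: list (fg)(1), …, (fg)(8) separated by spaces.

5 4 3 2 8 7 1 6

(fg)(x) = g(f(x)). Computing each image: g(f(1)) = g(7) = 5, g(f(2)) = g(3) = 4, g(f(3)) = g(8) = 3, g(f(4)) = g(5) = 2, g(f(5)) = g(2) = 8, g(f(6)) = g(1) = 7, g(f(7)) = g(6) = 1, g(f(8)) = g(4) = 6.
Hence fg = [5 4 3 2 8 7 1 6].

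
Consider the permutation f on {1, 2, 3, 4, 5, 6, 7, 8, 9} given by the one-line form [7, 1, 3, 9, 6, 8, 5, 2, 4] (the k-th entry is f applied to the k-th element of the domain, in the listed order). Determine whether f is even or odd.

In disjoint-cycle form the cycle lengths are 6, 2, 1.
A cycle is odd iff its length is even; f has 2 even-length cycles, so sgn(f) = (−1)^2 and f is even.

even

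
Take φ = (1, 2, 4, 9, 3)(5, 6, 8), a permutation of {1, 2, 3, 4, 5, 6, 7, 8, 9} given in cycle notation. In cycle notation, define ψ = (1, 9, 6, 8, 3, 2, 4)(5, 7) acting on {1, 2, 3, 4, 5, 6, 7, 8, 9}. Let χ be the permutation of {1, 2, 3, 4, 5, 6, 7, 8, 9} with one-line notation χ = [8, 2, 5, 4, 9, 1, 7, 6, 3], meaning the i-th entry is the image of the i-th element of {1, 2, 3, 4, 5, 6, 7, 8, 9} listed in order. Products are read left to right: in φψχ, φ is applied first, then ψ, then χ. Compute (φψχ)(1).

4

Apply the permutations in order: φ(1) = 2, then ψ(2) = 4, then χ(4) = 4. So (φψχ)(1) = 4.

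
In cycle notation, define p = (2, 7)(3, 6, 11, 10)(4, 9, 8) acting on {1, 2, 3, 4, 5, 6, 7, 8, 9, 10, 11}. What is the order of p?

12

The cycle type of p is (4, 3, 2, 1, 1).
The order of p is the least common multiple of its cycle lengths: lcm(4, 3, 2) = 12.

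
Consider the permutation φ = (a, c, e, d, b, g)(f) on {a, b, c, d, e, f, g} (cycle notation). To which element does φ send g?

a

In the cycle (a, c, e, d, b, g), g is followed by a, so φ(g) = a.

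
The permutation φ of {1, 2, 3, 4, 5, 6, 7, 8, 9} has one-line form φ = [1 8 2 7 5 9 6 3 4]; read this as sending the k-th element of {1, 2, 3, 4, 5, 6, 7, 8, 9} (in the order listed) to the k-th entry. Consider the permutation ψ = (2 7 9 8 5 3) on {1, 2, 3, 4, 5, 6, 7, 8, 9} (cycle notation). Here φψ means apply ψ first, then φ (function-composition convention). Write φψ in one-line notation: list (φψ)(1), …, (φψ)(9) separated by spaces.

(φψ)(x) = φ(ψ(x)). Computing each image: φ(ψ(1)) = φ(1) = 1, φ(ψ(2)) = φ(7) = 6, φ(ψ(3)) = φ(2) = 8, φ(ψ(4)) = φ(4) = 7, φ(ψ(5)) = φ(3) = 2, φ(ψ(6)) = φ(6) = 9, φ(ψ(7)) = φ(9) = 4, φ(ψ(8)) = φ(5) = 5, φ(ψ(9)) = φ(8) = 3.
Hence φψ = [1 6 8 7 2 9 4 5 3].

1 6 8 7 2 9 4 5 3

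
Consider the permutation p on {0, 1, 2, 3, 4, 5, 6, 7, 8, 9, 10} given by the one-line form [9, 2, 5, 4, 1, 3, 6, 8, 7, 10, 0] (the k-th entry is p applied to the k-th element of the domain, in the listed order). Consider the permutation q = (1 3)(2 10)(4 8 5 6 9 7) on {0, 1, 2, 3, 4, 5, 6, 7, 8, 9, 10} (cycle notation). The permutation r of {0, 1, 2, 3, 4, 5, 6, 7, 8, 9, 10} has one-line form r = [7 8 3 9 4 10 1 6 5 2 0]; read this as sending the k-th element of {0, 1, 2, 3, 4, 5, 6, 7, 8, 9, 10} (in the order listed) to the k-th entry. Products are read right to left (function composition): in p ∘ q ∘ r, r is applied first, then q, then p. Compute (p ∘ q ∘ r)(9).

(p ∘ q ∘ r)(9) = p(q(r(9))). r(9) = 2, then q(2) = 10, then p(10) = 0, so the result is 0.

0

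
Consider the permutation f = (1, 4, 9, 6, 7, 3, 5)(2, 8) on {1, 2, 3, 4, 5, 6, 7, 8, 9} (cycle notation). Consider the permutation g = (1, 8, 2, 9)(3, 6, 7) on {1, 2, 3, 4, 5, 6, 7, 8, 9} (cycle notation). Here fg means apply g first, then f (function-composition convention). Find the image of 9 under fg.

4

First apply g: g(9) = 1, then f(1) = 4. Thus (fg)(9) = 4.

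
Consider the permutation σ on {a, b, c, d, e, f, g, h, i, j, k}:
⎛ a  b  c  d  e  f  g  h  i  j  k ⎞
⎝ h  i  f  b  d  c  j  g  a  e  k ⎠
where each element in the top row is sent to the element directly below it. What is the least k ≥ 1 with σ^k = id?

8

The disjoint-cycle form of σ has cycle lengths 8, 2, 1.
The order of σ is the least common multiple of its cycle lengths: lcm(8, 2) = 8.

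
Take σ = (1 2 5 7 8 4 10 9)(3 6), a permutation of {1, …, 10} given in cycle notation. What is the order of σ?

8

The cycle type of σ is (8, 2).
The order is lcm(8, 2) = 8.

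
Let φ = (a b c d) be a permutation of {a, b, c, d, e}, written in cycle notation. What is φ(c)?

Within (a b c d), c ↦ d.

d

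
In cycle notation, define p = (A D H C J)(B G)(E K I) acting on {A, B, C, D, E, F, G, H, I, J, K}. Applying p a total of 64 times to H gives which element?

D

H lies in the 5-cycle (A D H C J).
Powers repeat with period 5 on this cycle, and 64 mod 5 = 4, so p^64(H) = p^4(H).
Advancing 4 steps from H: H → C → J → A → D.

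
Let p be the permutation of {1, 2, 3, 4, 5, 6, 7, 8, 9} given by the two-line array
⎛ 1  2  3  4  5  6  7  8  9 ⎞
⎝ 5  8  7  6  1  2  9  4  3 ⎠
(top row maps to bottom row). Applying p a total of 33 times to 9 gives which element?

9

Tracing 9 → 3 → … returns to 9 after 3 steps, so 9 lies in a 3-cycle (3 7 9).
On a 3-cycle, p^3 is the identity, so p^33 = p^0 there (33 ≡ 0 mod 3).
So p^33(9) = 9.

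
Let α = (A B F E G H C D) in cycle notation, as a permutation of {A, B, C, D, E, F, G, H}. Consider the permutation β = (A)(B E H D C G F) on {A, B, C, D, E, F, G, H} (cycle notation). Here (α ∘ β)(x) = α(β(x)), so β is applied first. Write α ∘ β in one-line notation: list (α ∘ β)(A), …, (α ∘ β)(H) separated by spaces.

B G H D C F E A

(α ∘ β)(x) = α(β(x)). Computing each image: α(β(A)) = α(A) = B, α(β(B)) = α(E) = G, α(β(C)) = α(G) = H, α(β(D)) = α(C) = D, α(β(E)) = α(H) = C, α(β(F)) = α(B) = F, α(β(G)) = α(F) = E, α(β(H)) = α(D) = A.
Hence α ∘ β = [B G H D C F E A].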